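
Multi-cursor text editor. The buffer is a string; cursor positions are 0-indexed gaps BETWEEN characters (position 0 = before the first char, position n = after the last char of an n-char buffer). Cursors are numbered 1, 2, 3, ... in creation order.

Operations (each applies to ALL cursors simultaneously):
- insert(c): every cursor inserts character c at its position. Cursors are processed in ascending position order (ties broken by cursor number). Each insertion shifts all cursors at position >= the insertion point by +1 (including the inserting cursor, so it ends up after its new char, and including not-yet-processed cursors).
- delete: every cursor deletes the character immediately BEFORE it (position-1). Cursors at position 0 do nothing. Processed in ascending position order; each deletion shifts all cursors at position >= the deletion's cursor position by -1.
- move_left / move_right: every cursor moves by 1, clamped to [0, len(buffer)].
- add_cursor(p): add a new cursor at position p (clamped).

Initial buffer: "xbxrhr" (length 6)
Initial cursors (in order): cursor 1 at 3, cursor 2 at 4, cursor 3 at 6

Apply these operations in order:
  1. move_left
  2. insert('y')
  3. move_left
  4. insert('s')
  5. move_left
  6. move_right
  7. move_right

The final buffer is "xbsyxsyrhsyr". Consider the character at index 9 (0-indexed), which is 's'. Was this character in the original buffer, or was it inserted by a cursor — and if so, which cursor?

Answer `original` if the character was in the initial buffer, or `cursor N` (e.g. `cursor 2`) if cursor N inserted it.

Answer: cursor 3

Derivation:
After op 1 (move_left): buffer="xbxrhr" (len 6), cursors c1@2 c2@3 c3@5, authorship ......
After op 2 (insert('y')): buffer="xbyxyrhyr" (len 9), cursors c1@3 c2@5 c3@8, authorship ..1.2..3.
After op 3 (move_left): buffer="xbyxyrhyr" (len 9), cursors c1@2 c2@4 c3@7, authorship ..1.2..3.
After op 4 (insert('s')): buffer="xbsyxsyrhsyr" (len 12), cursors c1@3 c2@6 c3@10, authorship ..11.22..33.
After op 5 (move_left): buffer="xbsyxsyrhsyr" (len 12), cursors c1@2 c2@5 c3@9, authorship ..11.22..33.
After op 6 (move_right): buffer="xbsyxsyrhsyr" (len 12), cursors c1@3 c2@6 c3@10, authorship ..11.22..33.
After op 7 (move_right): buffer="xbsyxsyrhsyr" (len 12), cursors c1@4 c2@7 c3@11, authorship ..11.22..33.
Authorship (.=original, N=cursor N): . . 1 1 . 2 2 . . 3 3 .
Index 9: author = 3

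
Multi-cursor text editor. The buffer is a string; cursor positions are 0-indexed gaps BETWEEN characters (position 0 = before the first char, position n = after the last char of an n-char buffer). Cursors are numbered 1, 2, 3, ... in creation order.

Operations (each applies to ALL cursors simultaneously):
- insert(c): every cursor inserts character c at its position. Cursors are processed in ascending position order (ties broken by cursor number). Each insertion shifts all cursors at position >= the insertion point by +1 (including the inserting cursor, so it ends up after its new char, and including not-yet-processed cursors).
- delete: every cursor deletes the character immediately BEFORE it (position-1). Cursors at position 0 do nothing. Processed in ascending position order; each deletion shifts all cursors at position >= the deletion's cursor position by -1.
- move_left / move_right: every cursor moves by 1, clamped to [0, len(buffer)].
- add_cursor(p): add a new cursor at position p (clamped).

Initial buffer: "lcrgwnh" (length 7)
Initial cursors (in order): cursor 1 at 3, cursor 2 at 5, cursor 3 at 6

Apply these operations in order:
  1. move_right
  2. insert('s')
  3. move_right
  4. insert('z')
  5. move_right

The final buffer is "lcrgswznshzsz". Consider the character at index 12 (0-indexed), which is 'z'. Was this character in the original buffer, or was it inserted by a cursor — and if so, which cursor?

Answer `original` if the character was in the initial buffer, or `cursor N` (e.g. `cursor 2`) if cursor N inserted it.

After op 1 (move_right): buffer="lcrgwnh" (len 7), cursors c1@4 c2@6 c3@7, authorship .......
After op 2 (insert('s')): buffer="lcrgswnshs" (len 10), cursors c1@5 c2@8 c3@10, authorship ....1..2.3
After op 3 (move_right): buffer="lcrgswnshs" (len 10), cursors c1@6 c2@9 c3@10, authorship ....1..2.3
After op 4 (insert('z')): buffer="lcrgswznshzsz" (len 13), cursors c1@7 c2@11 c3@13, authorship ....1.1.2.233
After op 5 (move_right): buffer="lcrgswznshzsz" (len 13), cursors c1@8 c2@12 c3@13, authorship ....1.1.2.233
Authorship (.=original, N=cursor N): . . . . 1 . 1 . 2 . 2 3 3
Index 12: author = 3

Answer: cursor 3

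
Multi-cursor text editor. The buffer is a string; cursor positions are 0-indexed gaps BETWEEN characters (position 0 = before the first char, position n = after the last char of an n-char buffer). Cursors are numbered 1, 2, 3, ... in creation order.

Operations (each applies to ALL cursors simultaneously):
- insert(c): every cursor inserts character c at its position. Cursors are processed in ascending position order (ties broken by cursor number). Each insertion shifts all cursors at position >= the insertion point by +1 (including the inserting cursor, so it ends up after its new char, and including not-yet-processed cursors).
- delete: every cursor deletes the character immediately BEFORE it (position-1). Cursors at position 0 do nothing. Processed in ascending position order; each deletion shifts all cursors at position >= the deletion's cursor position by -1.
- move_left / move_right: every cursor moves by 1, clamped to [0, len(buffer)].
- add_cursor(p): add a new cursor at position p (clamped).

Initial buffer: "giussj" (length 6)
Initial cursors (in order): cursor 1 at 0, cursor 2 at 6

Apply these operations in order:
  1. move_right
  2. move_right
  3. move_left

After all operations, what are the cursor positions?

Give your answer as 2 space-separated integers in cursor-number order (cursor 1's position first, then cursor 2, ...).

Answer: 1 5

Derivation:
After op 1 (move_right): buffer="giussj" (len 6), cursors c1@1 c2@6, authorship ......
After op 2 (move_right): buffer="giussj" (len 6), cursors c1@2 c2@6, authorship ......
After op 3 (move_left): buffer="giussj" (len 6), cursors c1@1 c2@5, authorship ......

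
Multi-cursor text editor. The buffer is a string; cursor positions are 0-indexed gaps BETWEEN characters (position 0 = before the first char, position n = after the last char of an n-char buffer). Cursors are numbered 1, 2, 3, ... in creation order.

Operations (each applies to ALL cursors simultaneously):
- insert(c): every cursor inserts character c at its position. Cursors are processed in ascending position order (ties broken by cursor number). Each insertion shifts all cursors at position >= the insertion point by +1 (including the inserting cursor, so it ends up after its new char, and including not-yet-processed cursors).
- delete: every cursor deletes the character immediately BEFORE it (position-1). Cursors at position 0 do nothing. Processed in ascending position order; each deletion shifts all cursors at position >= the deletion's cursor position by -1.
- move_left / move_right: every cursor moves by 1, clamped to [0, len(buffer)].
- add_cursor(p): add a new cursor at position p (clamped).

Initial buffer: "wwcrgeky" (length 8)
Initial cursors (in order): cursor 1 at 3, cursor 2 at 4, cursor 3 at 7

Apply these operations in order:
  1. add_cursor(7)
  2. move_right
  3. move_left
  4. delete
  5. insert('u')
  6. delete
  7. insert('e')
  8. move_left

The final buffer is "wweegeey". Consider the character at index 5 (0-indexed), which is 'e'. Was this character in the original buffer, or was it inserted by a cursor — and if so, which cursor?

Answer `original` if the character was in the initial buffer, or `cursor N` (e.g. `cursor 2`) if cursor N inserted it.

After op 1 (add_cursor(7)): buffer="wwcrgeky" (len 8), cursors c1@3 c2@4 c3@7 c4@7, authorship ........
After op 2 (move_right): buffer="wwcrgeky" (len 8), cursors c1@4 c2@5 c3@8 c4@8, authorship ........
After op 3 (move_left): buffer="wwcrgeky" (len 8), cursors c1@3 c2@4 c3@7 c4@7, authorship ........
After op 4 (delete): buffer="wwgy" (len 4), cursors c1@2 c2@2 c3@3 c4@3, authorship ....
After op 5 (insert('u')): buffer="wwuuguuy" (len 8), cursors c1@4 c2@4 c3@7 c4@7, authorship ..12.34.
After op 6 (delete): buffer="wwgy" (len 4), cursors c1@2 c2@2 c3@3 c4@3, authorship ....
After op 7 (insert('e')): buffer="wweegeey" (len 8), cursors c1@4 c2@4 c3@7 c4@7, authorship ..12.34.
After op 8 (move_left): buffer="wweegeey" (len 8), cursors c1@3 c2@3 c3@6 c4@6, authorship ..12.34.
Authorship (.=original, N=cursor N): . . 1 2 . 3 4 .
Index 5: author = 3

Answer: cursor 3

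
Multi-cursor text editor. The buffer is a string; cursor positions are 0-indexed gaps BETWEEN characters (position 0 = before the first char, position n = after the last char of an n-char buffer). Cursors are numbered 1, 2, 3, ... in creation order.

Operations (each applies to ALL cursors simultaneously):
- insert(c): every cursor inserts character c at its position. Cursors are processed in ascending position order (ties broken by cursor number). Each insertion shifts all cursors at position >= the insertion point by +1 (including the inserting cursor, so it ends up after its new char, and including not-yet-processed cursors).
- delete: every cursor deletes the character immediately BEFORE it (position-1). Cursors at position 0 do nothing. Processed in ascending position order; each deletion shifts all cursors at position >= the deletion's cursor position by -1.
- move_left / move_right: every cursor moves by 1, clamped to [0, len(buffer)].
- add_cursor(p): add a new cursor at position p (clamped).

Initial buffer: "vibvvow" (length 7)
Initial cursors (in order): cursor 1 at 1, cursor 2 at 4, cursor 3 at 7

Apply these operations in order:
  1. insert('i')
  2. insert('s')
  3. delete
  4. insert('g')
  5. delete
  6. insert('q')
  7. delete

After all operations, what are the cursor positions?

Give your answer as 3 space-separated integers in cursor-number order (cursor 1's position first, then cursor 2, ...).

Answer: 2 6 10

Derivation:
After op 1 (insert('i')): buffer="viibvivowi" (len 10), cursors c1@2 c2@6 c3@10, authorship .1...2...3
After op 2 (insert('s')): buffer="visibvisvowis" (len 13), cursors c1@3 c2@8 c3@13, authorship .11...22...33
After op 3 (delete): buffer="viibvivowi" (len 10), cursors c1@2 c2@6 c3@10, authorship .1...2...3
After op 4 (insert('g')): buffer="vigibvigvowig" (len 13), cursors c1@3 c2@8 c3@13, authorship .11...22...33
After op 5 (delete): buffer="viibvivowi" (len 10), cursors c1@2 c2@6 c3@10, authorship .1...2...3
After op 6 (insert('q')): buffer="viqibviqvowiq" (len 13), cursors c1@3 c2@8 c3@13, authorship .11...22...33
After op 7 (delete): buffer="viibvivowi" (len 10), cursors c1@2 c2@6 c3@10, authorship .1...2...3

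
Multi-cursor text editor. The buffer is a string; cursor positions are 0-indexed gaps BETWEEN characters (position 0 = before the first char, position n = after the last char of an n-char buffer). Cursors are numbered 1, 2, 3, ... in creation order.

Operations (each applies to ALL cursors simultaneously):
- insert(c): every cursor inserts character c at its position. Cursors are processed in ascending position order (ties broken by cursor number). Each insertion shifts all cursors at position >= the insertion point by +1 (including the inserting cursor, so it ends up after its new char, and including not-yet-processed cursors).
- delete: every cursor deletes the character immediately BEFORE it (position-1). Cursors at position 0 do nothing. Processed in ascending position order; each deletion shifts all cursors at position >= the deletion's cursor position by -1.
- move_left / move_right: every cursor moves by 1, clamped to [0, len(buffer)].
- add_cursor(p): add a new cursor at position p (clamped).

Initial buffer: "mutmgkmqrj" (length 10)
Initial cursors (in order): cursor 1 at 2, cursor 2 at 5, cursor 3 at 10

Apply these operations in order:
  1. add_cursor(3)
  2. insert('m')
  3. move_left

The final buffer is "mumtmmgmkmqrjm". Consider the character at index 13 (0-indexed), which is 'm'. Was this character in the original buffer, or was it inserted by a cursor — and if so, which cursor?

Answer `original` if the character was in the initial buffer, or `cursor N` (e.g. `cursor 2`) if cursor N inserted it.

After op 1 (add_cursor(3)): buffer="mutmgkmqrj" (len 10), cursors c1@2 c4@3 c2@5 c3@10, authorship ..........
After op 2 (insert('m')): buffer="mumtmmgmkmqrjm" (len 14), cursors c1@3 c4@5 c2@8 c3@14, authorship ..1.4..2.....3
After op 3 (move_left): buffer="mumtmmgmkmqrjm" (len 14), cursors c1@2 c4@4 c2@7 c3@13, authorship ..1.4..2.....3
Authorship (.=original, N=cursor N): . . 1 . 4 . . 2 . . . . . 3
Index 13: author = 3

Answer: cursor 3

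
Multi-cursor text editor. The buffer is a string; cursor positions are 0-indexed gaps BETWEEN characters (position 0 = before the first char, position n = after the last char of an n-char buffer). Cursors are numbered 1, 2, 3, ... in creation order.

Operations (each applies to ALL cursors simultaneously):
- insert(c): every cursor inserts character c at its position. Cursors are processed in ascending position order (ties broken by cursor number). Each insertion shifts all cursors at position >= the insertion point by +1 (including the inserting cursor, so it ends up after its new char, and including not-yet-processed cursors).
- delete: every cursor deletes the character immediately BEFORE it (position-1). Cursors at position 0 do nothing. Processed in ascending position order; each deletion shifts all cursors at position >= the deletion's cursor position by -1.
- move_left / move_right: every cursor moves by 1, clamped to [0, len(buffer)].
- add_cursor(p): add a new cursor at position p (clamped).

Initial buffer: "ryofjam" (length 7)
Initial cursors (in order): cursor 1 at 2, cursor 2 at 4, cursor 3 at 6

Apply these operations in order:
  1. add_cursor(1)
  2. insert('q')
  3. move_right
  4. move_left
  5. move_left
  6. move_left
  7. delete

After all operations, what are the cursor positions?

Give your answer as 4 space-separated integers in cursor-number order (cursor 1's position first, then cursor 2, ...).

Answer: 1 3 5 0

Derivation:
After op 1 (add_cursor(1)): buffer="ryofjam" (len 7), cursors c4@1 c1@2 c2@4 c3@6, authorship .......
After op 2 (insert('q')): buffer="rqyqofqjaqm" (len 11), cursors c4@2 c1@4 c2@7 c3@10, authorship .4.1..2..3.
After op 3 (move_right): buffer="rqyqofqjaqm" (len 11), cursors c4@3 c1@5 c2@8 c3@11, authorship .4.1..2..3.
After op 4 (move_left): buffer="rqyqofqjaqm" (len 11), cursors c4@2 c1@4 c2@7 c3@10, authorship .4.1..2..3.
After op 5 (move_left): buffer="rqyqofqjaqm" (len 11), cursors c4@1 c1@3 c2@6 c3@9, authorship .4.1..2..3.
After op 6 (move_left): buffer="rqyqofqjaqm" (len 11), cursors c4@0 c1@2 c2@5 c3@8, authorship .4.1..2..3.
After op 7 (delete): buffer="ryqfqaqm" (len 8), cursors c4@0 c1@1 c2@3 c3@5, authorship ..1.2.3.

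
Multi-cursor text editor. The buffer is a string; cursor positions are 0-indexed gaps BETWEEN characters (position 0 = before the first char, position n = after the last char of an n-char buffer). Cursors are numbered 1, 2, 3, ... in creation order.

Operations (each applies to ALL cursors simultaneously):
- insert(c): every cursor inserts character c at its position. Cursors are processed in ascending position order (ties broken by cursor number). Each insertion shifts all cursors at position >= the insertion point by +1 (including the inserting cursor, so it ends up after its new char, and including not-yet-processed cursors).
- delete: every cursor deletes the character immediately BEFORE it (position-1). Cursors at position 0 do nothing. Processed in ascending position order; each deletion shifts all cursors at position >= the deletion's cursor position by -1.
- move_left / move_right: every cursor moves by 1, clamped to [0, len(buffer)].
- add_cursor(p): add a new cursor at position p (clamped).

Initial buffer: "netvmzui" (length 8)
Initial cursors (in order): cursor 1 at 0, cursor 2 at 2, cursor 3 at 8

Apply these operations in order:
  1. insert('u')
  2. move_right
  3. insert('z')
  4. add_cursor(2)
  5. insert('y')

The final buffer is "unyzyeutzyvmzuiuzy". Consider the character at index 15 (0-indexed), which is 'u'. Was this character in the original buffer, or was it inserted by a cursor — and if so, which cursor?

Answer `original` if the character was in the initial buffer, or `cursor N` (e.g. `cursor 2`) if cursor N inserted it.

After op 1 (insert('u')): buffer="uneutvmzuiu" (len 11), cursors c1@1 c2@4 c3@11, authorship 1..2......3
After op 2 (move_right): buffer="uneutvmzuiu" (len 11), cursors c1@2 c2@5 c3@11, authorship 1..2......3
After op 3 (insert('z')): buffer="unzeutzvmzuiuz" (len 14), cursors c1@3 c2@7 c3@14, authorship 1.1.2.2.....33
After op 4 (add_cursor(2)): buffer="unzeutzvmzuiuz" (len 14), cursors c4@2 c1@3 c2@7 c3@14, authorship 1.1.2.2.....33
After op 5 (insert('y')): buffer="unyzyeutzyvmzuiuzy" (len 18), cursors c4@3 c1@5 c2@10 c3@18, authorship 1.411.2.22.....333
Authorship (.=original, N=cursor N): 1 . 4 1 1 . 2 . 2 2 . . . . . 3 3 3
Index 15: author = 3

Answer: cursor 3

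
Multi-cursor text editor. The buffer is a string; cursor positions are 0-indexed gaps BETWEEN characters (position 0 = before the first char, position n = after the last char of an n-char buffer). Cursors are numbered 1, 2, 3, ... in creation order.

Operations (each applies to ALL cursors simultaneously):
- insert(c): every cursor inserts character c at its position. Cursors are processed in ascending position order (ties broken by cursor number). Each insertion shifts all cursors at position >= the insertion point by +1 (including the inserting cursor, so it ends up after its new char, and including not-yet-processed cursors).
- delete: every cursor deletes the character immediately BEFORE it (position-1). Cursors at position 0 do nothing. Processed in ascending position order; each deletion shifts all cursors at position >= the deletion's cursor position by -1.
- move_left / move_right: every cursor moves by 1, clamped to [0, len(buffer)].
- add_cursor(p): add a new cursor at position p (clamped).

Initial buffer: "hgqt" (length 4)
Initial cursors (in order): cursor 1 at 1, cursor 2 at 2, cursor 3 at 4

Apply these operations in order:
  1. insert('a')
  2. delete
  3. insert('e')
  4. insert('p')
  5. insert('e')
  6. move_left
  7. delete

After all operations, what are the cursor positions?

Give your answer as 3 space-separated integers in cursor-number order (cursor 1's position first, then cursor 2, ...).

Answer: 2 5 9

Derivation:
After op 1 (insert('a')): buffer="hagaqta" (len 7), cursors c1@2 c2@4 c3@7, authorship .1.2..3
After op 2 (delete): buffer="hgqt" (len 4), cursors c1@1 c2@2 c3@4, authorship ....
After op 3 (insert('e')): buffer="hegeqte" (len 7), cursors c1@2 c2@4 c3@7, authorship .1.2..3
After op 4 (insert('p')): buffer="hepgepqtep" (len 10), cursors c1@3 c2@6 c3@10, authorship .11.22..33
After op 5 (insert('e')): buffer="hepegepeqtepe" (len 13), cursors c1@4 c2@8 c3@13, authorship .111.222..333
After op 6 (move_left): buffer="hepegepeqtepe" (len 13), cursors c1@3 c2@7 c3@12, authorship .111.222..333
After op 7 (delete): buffer="heegeeqtee" (len 10), cursors c1@2 c2@5 c3@9, authorship .11.22..33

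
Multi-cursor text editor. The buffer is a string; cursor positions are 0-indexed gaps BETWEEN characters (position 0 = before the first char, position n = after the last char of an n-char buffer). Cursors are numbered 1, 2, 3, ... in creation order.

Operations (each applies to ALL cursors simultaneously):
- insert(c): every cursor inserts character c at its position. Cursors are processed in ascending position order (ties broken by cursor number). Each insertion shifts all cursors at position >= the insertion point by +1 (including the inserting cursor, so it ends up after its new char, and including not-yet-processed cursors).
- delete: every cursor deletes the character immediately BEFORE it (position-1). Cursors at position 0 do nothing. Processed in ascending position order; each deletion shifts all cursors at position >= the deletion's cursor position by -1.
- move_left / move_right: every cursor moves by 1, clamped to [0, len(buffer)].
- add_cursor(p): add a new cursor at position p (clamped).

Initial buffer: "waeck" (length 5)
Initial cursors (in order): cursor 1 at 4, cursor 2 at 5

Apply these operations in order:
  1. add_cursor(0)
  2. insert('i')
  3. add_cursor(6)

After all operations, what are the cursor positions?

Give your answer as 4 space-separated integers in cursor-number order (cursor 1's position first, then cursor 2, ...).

Answer: 6 8 1 6

Derivation:
After op 1 (add_cursor(0)): buffer="waeck" (len 5), cursors c3@0 c1@4 c2@5, authorship .....
After op 2 (insert('i')): buffer="iwaeciki" (len 8), cursors c3@1 c1@6 c2@8, authorship 3....1.2
After op 3 (add_cursor(6)): buffer="iwaeciki" (len 8), cursors c3@1 c1@6 c4@6 c2@8, authorship 3....1.2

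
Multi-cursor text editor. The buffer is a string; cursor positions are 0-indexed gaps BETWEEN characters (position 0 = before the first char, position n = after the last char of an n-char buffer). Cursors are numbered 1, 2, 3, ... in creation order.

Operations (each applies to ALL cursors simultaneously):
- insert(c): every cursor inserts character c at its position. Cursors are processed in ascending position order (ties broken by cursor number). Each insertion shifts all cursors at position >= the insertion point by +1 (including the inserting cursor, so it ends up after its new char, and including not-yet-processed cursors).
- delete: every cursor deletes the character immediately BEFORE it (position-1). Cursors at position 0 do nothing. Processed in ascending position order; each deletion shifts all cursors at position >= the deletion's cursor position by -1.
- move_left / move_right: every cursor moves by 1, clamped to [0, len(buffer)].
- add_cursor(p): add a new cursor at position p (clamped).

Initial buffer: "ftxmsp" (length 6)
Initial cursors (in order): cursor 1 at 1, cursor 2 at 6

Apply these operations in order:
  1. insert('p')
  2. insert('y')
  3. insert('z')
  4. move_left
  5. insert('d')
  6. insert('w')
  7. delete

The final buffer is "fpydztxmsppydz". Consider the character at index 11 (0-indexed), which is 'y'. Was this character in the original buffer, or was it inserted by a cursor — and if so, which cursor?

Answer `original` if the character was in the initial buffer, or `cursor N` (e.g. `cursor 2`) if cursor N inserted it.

After op 1 (insert('p')): buffer="fptxmspp" (len 8), cursors c1@2 c2@8, authorship .1.....2
After op 2 (insert('y')): buffer="fpytxmsppy" (len 10), cursors c1@3 c2@10, authorship .11.....22
After op 3 (insert('z')): buffer="fpyztxmsppyz" (len 12), cursors c1@4 c2@12, authorship .111.....222
After op 4 (move_left): buffer="fpyztxmsppyz" (len 12), cursors c1@3 c2@11, authorship .111.....222
After op 5 (insert('d')): buffer="fpydztxmsppydz" (len 14), cursors c1@4 c2@13, authorship .1111.....2222
After op 6 (insert('w')): buffer="fpydwztxmsppydwz" (len 16), cursors c1@5 c2@15, authorship .11111.....22222
After op 7 (delete): buffer="fpydztxmsppydz" (len 14), cursors c1@4 c2@13, authorship .1111.....2222
Authorship (.=original, N=cursor N): . 1 1 1 1 . . . . . 2 2 2 2
Index 11: author = 2

Answer: cursor 2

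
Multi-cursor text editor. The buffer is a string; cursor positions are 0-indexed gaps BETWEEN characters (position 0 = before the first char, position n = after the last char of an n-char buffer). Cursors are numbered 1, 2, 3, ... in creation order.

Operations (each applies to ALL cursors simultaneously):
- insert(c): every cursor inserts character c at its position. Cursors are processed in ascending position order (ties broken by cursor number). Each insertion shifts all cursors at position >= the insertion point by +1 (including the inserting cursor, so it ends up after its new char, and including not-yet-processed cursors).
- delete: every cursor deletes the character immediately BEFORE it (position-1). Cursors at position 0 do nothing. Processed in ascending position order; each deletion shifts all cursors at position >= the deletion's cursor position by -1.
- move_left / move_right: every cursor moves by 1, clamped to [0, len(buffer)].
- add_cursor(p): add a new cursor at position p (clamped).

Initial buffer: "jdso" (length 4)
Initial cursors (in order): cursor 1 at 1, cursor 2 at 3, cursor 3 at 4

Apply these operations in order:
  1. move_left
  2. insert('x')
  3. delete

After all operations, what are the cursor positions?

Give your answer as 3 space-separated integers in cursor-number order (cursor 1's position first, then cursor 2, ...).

After op 1 (move_left): buffer="jdso" (len 4), cursors c1@0 c2@2 c3@3, authorship ....
After op 2 (insert('x')): buffer="xjdxsxo" (len 7), cursors c1@1 c2@4 c3@6, authorship 1..2.3.
After op 3 (delete): buffer="jdso" (len 4), cursors c1@0 c2@2 c3@3, authorship ....

Answer: 0 2 3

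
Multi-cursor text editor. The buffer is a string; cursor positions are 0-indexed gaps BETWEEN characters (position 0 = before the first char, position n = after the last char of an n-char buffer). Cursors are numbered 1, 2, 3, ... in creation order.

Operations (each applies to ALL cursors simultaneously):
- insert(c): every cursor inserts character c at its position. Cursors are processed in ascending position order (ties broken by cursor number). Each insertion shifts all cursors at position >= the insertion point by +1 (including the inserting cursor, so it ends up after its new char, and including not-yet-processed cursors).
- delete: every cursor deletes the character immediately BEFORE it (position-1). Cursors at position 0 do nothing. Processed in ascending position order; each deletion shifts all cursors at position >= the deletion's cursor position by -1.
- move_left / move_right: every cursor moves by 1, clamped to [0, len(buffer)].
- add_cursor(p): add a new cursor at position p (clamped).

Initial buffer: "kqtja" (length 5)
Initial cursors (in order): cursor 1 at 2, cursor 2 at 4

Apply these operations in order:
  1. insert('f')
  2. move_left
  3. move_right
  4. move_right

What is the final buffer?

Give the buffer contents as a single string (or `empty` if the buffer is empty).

Answer: kqftjfa

Derivation:
After op 1 (insert('f')): buffer="kqftjfa" (len 7), cursors c1@3 c2@6, authorship ..1..2.
After op 2 (move_left): buffer="kqftjfa" (len 7), cursors c1@2 c2@5, authorship ..1..2.
After op 3 (move_right): buffer="kqftjfa" (len 7), cursors c1@3 c2@6, authorship ..1..2.
After op 4 (move_right): buffer="kqftjfa" (len 7), cursors c1@4 c2@7, authorship ..1..2.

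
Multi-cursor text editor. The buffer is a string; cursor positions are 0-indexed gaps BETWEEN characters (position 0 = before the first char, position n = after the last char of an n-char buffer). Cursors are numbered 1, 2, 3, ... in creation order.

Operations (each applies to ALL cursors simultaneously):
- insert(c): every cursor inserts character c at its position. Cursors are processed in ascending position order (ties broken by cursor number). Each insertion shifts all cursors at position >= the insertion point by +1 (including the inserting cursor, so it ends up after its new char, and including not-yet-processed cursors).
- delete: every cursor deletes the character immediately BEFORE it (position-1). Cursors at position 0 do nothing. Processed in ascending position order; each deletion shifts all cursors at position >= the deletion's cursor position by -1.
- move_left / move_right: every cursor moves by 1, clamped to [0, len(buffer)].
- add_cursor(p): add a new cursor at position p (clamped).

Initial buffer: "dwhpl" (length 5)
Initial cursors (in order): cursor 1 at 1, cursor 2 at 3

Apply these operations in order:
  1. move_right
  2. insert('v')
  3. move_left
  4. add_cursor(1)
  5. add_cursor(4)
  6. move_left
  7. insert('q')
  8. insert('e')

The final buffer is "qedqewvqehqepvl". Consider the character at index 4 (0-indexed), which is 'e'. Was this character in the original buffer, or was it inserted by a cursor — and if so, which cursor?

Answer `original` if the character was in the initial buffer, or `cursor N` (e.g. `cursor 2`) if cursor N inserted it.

After op 1 (move_right): buffer="dwhpl" (len 5), cursors c1@2 c2@4, authorship .....
After op 2 (insert('v')): buffer="dwvhpvl" (len 7), cursors c1@3 c2@6, authorship ..1..2.
After op 3 (move_left): buffer="dwvhpvl" (len 7), cursors c1@2 c2@5, authorship ..1..2.
After op 4 (add_cursor(1)): buffer="dwvhpvl" (len 7), cursors c3@1 c1@2 c2@5, authorship ..1..2.
After op 5 (add_cursor(4)): buffer="dwvhpvl" (len 7), cursors c3@1 c1@2 c4@4 c2@5, authorship ..1..2.
After op 6 (move_left): buffer="dwvhpvl" (len 7), cursors c3@0 c1@1 c4@3 c2@4, authorship ..1..2.
After op 7 (insert('q')): buffer="qdqwvqhqpvl" (len 11), cursors c3@1 c1@3 c4@6 c2@8, authorship 3.1.14.2.2.
After op 8 (insert('e')): buffer="qedqewvqehqepvl" (len 15), cursors c3@2 c1@5 c4@9 c2@12, authorship 33.11.144.22.2.
Authorship (.=original, N=cursor N): 3 3 . 1 1 . 1 4 4 . 2 2 . 2 .
Index 4: author = 1

Answer: cursor 1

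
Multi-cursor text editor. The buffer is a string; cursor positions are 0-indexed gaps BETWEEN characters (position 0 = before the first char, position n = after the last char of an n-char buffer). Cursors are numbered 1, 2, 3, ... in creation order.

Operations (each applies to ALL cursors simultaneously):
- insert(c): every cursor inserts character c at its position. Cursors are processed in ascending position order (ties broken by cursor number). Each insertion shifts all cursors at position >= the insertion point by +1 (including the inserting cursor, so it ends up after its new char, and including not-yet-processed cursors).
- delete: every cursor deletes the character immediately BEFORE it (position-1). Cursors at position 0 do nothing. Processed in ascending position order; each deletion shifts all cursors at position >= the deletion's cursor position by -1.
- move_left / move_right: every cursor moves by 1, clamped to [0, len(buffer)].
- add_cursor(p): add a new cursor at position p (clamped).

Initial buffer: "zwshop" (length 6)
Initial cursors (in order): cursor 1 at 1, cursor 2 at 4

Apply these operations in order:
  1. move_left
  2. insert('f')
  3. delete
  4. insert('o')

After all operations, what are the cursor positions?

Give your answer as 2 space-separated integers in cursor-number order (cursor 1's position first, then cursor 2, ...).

Answer: 1 5

Derivation:
After op 1 (move_left): buffer="zwshop" (len 6), cursors c1@0 c2@3, authorship ......
After op 2 (insert('f')): buffer="fzwsfhop" (len 8), cursors c1@1 c2@5, authorship 1...2...
After op 3 (delete): buffer="zwshop" (len 6), cursors c1@0 c2@3, authorship ......
After op 4 (insert('o')): buffer="ozwsohop" (len 8), cursors c1@1 c2@5, authorship 1...2...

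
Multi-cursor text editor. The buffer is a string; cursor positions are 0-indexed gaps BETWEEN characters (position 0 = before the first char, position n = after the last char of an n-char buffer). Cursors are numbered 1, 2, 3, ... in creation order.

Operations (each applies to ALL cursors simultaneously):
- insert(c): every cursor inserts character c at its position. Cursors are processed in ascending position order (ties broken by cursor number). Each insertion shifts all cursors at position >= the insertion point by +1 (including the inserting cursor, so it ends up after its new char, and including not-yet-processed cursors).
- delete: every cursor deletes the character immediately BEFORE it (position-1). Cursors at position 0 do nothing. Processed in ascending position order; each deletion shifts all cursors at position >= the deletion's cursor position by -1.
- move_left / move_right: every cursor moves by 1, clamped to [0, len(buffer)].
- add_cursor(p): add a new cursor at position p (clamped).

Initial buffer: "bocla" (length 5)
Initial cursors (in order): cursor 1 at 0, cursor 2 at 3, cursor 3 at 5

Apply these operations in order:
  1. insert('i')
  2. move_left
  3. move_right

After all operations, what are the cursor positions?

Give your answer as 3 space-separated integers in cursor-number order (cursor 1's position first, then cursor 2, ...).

After op 1 (insert('i')): buffer="ibocilai" (len 8), cursors c1@1 c2@5 c3@8, authorship 1...2..3
After op 2 (move_left): buffer="ibocilai" (len 8), cursors c1@0 c2@4 c3@7, authorship 1...2..3
After op 3 (move_right): buffer="ibocilai" (len 8), cursors c1@1 c2@5 c3@8, authorship 1...2..3

Answer: 1 5 8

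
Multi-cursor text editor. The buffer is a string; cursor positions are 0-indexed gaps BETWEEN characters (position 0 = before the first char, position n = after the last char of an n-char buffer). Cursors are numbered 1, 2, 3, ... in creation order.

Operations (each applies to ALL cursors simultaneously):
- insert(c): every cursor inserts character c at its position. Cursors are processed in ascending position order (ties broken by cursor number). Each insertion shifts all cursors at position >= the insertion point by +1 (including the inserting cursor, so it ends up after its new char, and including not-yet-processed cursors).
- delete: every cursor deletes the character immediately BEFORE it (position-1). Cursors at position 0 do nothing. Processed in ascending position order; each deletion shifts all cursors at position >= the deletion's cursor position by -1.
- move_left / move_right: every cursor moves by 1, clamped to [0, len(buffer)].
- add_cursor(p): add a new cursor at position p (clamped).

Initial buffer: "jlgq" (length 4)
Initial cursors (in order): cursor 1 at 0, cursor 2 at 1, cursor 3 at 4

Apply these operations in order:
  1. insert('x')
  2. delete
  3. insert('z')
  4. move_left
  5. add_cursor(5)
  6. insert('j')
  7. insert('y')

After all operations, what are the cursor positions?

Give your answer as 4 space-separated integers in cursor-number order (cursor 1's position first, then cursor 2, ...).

After op 1 (insert('x')): buffer="xjxlgqx" (len 7), cursors c1@1 c2@3 c3@7, authorship 1.2...3
After op 2 (delete): buffer="jlgq" (len 4), cursors c1@0 c2@1 c3@4, authorship ....
After op 3 (insert('z')): buffer="zjzlgqz" (len 7), cursors c1@1 c2@3 c3@7, authorship 1.2...3
After op 4 (move_left): buffer="zjzlgqz" (len 7), cursors c1@0 c2@2 c3@6, authorship 1.2...3
After op 5 (add_cursor(5)): buffer="zjzlgqz" (len 7), cursors c1@0 c2@2 c4@5 c3@6, authorship 1.2...3
After op 6 (insert('j')): buffer="jzjjzlgjqjz" (len 11), cursors c1@1 c2@4 c4@8 c3@10, authorship 11.22..4.33
After op 7 (insert('y')): buffer="jyzjjyzlgjyqjyz" (len 15), cursors c1@2 c2@6 c4@11 c3@14, authorship 111.222..44.333

Answer: 2 6 14 11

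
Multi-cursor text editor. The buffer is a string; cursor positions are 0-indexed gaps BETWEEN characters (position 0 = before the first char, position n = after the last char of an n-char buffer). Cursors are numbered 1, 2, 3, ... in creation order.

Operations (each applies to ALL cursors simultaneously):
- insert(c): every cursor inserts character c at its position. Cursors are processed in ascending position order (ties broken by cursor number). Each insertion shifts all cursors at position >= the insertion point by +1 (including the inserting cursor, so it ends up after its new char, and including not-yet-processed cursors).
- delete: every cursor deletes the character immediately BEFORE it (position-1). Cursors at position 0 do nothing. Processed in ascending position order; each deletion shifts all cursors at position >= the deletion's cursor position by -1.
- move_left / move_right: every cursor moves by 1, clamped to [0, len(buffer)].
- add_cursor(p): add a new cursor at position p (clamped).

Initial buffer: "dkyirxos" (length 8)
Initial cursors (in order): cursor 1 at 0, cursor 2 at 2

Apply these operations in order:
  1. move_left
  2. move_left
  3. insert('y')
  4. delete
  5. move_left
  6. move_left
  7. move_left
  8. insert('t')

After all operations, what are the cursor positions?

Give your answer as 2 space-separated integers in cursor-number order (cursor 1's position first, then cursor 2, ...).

After op 1 (move_left): buffer="dkyirxos" (len 8), cursors c1@0 c2@1, authorship ........
After op 2 (move_left): buffer="dkyirxos" (len 8), cursors c1@0 c2@0, authorship ........
After op 3 (insert('y')): buffer="yydkyirxos" (len 10), cursors c1@2 c2@2, authorship 12........
After op 4 (delete): buffer="dkyirxos" (len 8), cursors c1@0 c2@0, authorship ........
After op 5 (move_left): buffer="dkyirxos" (len 8), cursors c1@0 c2@0, authorship ........
After op 6 (move_left): buffer="dkyirxos" (len 8), cursors c1@0 c2@0, authorship ........
After op 7 (move_left): buffer="dkyirxos" (len 8), cursors c1@0 c2@0, authorship ........
After op 8 (insert('t')): buffer="ttdkyirxos" (len 10), cursors c1@2 c2@2, authorship 12........

Answer: 2 2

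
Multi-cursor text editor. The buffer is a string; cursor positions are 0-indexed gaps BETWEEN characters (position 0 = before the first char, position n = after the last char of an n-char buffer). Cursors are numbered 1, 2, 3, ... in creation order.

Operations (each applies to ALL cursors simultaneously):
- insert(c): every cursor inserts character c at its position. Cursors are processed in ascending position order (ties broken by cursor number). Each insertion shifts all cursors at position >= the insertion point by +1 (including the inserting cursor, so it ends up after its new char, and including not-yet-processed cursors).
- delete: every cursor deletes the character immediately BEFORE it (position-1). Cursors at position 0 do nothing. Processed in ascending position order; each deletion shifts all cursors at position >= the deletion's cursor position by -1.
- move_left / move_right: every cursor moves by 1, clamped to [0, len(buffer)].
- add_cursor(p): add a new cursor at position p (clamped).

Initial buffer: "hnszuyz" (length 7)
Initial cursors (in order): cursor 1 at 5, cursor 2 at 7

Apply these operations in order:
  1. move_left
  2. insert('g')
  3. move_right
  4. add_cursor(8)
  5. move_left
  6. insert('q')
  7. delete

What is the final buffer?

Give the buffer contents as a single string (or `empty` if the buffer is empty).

Answer: hnszguygz

Derivation:
After op 1 (move_left): buffer="hnszuyz" (len 7), cursors c1@4 c2@6, authorship .......
After op 2 (insert('g')): buffer="hnszguygz" (len 9), cursors c1@5 c2@8, authorship ....1..2.
After op 3 (move_right): buffer="hnszguygz" (len 9), cursors c1@6 c2@9, authorship ....1..2.
After op 4 (add_cursor(8)): buffer="hnszguygz" (len 9), cursors c1@6 c3@8 c2@9, authorship ....1..2.
After op 5 (move_left): buffer="hnszguygz" (len 9), cursors c1@5 c3@7 c2@8, authorship ....1..2.
After op 6 (insert('q')): buffer="hnszgquyqgqz" (len 12), cursors c1@6 c3@9 c2@11, authorship ....11..322.
After op 7 (delete): buffer="hnszguygz" (len 9), cursors c1@5 c3@7 c2@8, authorship ....1..2.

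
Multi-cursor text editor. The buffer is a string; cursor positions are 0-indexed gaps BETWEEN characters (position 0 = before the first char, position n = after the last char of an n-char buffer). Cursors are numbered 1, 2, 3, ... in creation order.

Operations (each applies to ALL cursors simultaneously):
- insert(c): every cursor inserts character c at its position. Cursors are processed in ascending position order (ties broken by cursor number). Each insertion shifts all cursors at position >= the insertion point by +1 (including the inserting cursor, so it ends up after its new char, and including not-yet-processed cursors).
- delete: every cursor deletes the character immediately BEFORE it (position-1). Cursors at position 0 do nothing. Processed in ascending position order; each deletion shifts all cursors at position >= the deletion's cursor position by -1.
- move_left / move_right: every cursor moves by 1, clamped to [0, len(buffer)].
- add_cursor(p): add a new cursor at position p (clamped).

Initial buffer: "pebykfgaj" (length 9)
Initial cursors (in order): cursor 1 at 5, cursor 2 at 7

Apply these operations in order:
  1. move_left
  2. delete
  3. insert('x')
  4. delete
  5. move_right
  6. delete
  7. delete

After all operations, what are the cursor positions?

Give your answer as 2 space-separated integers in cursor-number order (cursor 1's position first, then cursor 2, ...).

After op 1 (move_left): buffer="pebykfgaj" (len 9), cursors c1@4 c2@6, authorship .........
After op 2 (delete): buffer="pebkgaj" (len 7), cursors c1@3 c2@4, authorship .......
After op 3 (insert('x')): buffer="pebxkxgaj" (len 9), cursors c1@4 c2@6, authorship ...1.2...
After op 4 (delete): buffer="pebkgaj" (len 7), cursors c1@3 c2@4, authorship .......
After op 5 (move_right): buffer="pebkgaj" (len 7), cursors c1@4 c2@5, authorship .......
After op 6 (delete): buffer="pebaj" (len 5), cursors c1@3 c2@3, authorship .....
After op 7 (delete): buffer="paj" (len 3), cursors c1@1 c2@1, authorship ...

Answer: 1 1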